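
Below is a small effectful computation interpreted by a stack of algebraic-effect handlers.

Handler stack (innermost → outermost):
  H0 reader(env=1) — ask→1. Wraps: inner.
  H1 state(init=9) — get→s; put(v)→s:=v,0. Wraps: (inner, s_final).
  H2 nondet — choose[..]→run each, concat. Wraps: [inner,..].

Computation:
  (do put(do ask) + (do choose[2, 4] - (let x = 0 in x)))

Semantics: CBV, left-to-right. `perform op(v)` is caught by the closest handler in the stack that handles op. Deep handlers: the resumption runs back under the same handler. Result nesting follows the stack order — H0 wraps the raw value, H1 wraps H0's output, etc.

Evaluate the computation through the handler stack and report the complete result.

Evaluation trace:
ask @ H0 ⇒ 1
put(1) @ H1 ⇒ s:=1
choose[2, 4] @ H2
  branch[0] choose=2:
    H0 returns 2
    H1 returns (2, 1)
    H2 returns [(2, 1)]
  branch[1] choose=4:
    H0 returns 4
    H1 returns (4, 1)
    H2 returns [(4, 1)]
= [(2, 1), (4, 1)]

Answer: [(2, 1), (4, 1)]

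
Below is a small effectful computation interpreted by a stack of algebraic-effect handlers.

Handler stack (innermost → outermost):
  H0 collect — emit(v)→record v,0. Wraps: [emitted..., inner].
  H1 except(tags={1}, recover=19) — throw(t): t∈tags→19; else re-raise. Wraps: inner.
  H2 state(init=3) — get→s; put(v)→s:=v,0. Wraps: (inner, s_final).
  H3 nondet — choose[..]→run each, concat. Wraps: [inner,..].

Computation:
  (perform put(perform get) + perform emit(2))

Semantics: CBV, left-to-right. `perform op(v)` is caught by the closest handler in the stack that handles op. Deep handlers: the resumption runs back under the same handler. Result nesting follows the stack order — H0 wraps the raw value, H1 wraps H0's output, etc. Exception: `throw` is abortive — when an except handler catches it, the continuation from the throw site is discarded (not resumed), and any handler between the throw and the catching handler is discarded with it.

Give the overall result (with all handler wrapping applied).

Step-by-step:
get @ H2 ⇒ 3
put(3) @ H2 ⇒ s:=3
emit(2) @ H0 ⇒ out+=2
H0 returns [2, 0]
H1 returns [2, 0]
H2 returns ([2, 0], 3)
H3 returns [([2, 0], 3)]
= [([2, 0], 3)]

Answer: [([2, 0], 3)]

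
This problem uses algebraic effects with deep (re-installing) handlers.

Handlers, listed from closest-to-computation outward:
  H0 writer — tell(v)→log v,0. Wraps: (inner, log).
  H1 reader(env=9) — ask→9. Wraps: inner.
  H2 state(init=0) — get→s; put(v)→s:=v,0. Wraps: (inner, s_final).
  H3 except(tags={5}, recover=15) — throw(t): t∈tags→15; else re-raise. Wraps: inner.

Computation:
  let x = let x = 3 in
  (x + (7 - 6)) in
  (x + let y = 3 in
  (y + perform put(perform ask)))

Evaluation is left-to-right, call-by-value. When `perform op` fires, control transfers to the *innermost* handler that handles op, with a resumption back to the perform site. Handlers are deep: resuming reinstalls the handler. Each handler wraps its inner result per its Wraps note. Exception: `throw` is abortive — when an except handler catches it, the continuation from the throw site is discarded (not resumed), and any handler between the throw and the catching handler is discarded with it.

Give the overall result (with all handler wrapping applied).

Evaluation trace:
ask @ H1 ⇒ 9
put(9) @ H2 ⇒ s:=9
H0 returns (7, ())
H1 returns (7, ())
H2 returns ((7, ()), 9)
H3 returns ((7, ()), 9)
= ((7, ()), 9)

Answer: ((7, ()), 9)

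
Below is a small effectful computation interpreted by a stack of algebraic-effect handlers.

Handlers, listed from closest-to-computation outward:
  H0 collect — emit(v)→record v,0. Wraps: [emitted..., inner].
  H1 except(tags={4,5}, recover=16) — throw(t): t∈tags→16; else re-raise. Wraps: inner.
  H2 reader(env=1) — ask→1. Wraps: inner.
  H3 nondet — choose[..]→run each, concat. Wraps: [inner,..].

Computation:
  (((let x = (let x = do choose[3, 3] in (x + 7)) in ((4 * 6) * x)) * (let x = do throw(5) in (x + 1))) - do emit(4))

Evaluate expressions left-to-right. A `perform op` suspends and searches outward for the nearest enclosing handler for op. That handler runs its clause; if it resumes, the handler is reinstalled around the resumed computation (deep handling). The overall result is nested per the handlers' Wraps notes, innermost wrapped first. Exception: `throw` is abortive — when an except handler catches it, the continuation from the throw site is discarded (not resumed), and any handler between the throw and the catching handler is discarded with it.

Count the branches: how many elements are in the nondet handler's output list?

Evaluation trace:
choose[3, 3] @ H3
  branch[0] choose=3:
    throw(5) @ H1 caught ⇒ 16
    H2 returns 16
    H3 returns [16]
  branch[1] choose=3:
    throw(5) @ H1 caught ⇒ 16
    H2 returns 16
    H3 returns [16]
= [16, 16]

Answer: 2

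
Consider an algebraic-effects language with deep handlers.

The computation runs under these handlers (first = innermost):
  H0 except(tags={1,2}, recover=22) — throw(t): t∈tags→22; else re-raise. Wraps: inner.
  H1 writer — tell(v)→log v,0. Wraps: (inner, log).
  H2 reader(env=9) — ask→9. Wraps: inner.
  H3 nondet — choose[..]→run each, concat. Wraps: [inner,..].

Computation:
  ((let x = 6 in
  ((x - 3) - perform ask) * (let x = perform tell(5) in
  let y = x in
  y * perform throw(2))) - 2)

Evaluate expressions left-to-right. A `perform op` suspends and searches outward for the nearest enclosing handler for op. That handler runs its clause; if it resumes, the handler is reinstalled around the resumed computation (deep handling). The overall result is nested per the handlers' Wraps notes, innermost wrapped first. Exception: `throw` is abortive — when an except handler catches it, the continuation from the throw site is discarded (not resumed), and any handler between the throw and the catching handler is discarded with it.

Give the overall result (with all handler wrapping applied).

Answer: [(22, (5))]

Working:
ask @ H2 ⇒ 9
tell(5) @ H1 ⇒ log+=5
throw(2) @ H0 caught ⇒ 22
H1 returns (22, (5))
H2 returns (22, (5))
H3 returns [(22, (5))]
= [(22, (5))]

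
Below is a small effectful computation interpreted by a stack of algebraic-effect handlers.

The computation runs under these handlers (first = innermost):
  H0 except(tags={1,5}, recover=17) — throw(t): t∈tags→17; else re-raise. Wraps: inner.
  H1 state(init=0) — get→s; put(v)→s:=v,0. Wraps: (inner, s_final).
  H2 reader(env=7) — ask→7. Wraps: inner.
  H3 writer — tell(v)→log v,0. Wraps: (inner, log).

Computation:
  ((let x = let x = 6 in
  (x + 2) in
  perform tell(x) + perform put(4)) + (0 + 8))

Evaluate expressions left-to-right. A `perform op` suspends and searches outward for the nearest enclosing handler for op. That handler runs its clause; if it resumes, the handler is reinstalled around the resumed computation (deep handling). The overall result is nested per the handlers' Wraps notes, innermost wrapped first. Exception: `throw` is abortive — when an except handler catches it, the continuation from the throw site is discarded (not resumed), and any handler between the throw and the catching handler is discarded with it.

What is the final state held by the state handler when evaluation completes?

Working:
tell(8) @ H3 ⇒ log+=8
put(4) @ H1 ⇒ s:=4
H0 returns 8
H1 returns (8, 4)
H2 returns (8, 4)
H3 returns ((8, 4), (8))
= ((8, 4), (8))

Answer: 4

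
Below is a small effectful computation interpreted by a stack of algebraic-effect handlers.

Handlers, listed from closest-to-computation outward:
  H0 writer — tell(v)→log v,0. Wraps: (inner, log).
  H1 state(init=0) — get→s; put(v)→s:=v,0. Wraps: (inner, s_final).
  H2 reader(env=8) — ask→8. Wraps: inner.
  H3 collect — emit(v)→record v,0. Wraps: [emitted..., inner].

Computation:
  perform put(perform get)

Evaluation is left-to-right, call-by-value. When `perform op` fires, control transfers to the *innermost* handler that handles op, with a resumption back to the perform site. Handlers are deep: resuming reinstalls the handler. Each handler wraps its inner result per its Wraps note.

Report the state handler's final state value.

Working:
get @ H1 ⇒ 0
put(0) @ H1 ⇒ s:=0
H0 returns (0, ())
H1 returns ((0, ()), 0)
H2 returns ((0, ()), 0)
H3 returns [((0, ()), 0)]
= [((0, ()), 0)]

Answer: 0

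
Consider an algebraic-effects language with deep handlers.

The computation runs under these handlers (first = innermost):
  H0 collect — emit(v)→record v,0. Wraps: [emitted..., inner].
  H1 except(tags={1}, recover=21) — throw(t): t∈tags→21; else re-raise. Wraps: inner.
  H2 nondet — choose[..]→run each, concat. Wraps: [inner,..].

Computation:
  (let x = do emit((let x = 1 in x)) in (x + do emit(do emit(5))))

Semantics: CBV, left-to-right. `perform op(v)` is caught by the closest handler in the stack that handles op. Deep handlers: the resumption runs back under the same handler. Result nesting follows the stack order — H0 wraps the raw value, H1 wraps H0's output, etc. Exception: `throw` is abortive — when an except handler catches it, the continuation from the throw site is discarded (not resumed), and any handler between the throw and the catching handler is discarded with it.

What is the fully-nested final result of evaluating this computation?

Answer: [[1, 5, 0, 0]]

Evaluation trace:
emit(1) @ H0 ⇒ out+=1
emit(5) @ H0 ⇒ out+=5
emit(0) @ H0 ⇒ out+=0
H0 returns [1, 5, 0, 0]
H1 returns [1, 5, 0, 0]
H2 returns [[1, 5, 0, 0]]
= [[1, 5, 0, 0]]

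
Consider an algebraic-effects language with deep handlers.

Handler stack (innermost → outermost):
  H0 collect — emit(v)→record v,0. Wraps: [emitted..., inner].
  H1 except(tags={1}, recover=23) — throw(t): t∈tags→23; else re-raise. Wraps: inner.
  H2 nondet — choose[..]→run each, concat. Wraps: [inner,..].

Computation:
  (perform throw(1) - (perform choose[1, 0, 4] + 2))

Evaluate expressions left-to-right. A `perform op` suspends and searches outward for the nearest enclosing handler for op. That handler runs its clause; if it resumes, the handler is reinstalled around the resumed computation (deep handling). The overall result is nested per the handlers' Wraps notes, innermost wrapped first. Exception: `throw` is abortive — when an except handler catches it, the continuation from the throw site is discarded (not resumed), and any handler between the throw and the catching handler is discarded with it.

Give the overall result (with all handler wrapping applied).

Answer: [23]

Working:
throw(1) @ H1 caught ⇒ 23
H2 returns [23]
= [23]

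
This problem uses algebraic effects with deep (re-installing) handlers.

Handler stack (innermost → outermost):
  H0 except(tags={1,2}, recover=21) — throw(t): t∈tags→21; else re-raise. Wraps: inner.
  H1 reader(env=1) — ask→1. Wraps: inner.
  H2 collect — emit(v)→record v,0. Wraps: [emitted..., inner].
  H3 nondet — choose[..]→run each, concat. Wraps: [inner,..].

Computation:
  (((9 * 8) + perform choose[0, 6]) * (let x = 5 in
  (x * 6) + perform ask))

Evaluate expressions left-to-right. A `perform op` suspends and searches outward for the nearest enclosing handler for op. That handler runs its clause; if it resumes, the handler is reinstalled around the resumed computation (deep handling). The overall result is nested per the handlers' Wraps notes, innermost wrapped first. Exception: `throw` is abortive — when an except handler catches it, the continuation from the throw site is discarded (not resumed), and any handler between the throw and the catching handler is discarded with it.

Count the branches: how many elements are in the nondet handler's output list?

Answer: 2

Working:
choose[0, 6] @ H3
  branch[0] choose=0:
    ask @ H1 ⇒ 1
    H0 returns 2232
    H1 returns 2232
    H2 returns [2232]
    H3 returns [[2232]]
  branch[1] choose=6:
    ask @ H1 ⇒ 1
    H0 returns 2418
    H1 returns 2418
    H2 returns [2418]
    H3 returns [[2418]]
= [[2232], [2418]]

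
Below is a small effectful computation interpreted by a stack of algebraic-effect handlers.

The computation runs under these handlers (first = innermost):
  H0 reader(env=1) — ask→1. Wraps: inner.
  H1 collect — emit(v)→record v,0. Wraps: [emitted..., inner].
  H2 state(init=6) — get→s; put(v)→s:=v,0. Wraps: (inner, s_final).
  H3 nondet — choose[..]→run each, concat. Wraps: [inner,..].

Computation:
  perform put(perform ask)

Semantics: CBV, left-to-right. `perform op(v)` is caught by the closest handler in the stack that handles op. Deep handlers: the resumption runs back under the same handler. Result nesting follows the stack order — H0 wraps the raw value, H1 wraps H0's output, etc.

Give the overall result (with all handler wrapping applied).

Working:
ask @ H0 ⇒ 1
put(1) @ H2 ⇒ s:=1
H0 returns 0
H1 returns [0]
H2 returns ([0], 1)
H3 returns [([0], 1)]
= [([0], 1)]

Answer: [([0], 1)]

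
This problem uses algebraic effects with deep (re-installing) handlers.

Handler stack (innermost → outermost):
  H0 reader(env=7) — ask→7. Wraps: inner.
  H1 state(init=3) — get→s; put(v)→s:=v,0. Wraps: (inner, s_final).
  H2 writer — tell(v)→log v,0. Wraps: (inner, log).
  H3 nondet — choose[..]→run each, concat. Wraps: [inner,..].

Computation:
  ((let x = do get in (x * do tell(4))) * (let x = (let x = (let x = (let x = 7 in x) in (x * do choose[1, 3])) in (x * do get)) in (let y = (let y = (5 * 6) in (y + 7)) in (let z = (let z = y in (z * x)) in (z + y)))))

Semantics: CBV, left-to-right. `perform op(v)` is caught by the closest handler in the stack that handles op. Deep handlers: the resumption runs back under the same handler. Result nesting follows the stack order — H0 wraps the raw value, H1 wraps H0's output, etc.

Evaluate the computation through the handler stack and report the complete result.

Answer: [((0, 3), (4)), ((0, 3), (4))]

Step-by-step:
get @ H1 ⇒ 3
tell(4) @ H2 ⇒ log+=4
choose[1, 3] @ H3
  branch[0] choose=1:
    get @ H1 ⇒ 3
    H0 returns 0
    H1 returns (0, 3)
    H2 returns ((0, 3), (4))
    H3 returns [((0, 3), (4))]
  branch[1] choose=3:
    get @ H1 ⇒ 3
    H0 returns 0
    H1 returns (0, 3)
    H2 returns ((0, 3), (4))
    H3 returns [((0, 3), (4))]
= [((0, 3), (4)), ((0, 3), (4))]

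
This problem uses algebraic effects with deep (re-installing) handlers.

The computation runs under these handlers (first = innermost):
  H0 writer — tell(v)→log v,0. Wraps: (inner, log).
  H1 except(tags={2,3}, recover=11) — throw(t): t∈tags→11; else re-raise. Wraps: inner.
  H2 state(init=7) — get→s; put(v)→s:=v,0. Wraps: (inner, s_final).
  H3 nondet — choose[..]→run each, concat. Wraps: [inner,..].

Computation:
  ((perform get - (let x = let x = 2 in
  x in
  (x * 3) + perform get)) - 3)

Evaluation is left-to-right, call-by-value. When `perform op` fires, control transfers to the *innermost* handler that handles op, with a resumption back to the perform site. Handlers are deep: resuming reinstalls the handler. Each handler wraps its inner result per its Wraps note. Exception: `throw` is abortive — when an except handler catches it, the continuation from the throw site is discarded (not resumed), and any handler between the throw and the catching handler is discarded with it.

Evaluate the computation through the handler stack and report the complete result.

Evaluation trace:
get @ H2 ⇒ 7
get @ H2 ⇒ 7
H0 returns (-9, ())
H1 returns (-9, ())
H2 returns ((-9, ()), 7)
H3 returns [((-9, ()), 7)]
= [((-9, ()), 7)]

Answer: [((-9, ()), 7)]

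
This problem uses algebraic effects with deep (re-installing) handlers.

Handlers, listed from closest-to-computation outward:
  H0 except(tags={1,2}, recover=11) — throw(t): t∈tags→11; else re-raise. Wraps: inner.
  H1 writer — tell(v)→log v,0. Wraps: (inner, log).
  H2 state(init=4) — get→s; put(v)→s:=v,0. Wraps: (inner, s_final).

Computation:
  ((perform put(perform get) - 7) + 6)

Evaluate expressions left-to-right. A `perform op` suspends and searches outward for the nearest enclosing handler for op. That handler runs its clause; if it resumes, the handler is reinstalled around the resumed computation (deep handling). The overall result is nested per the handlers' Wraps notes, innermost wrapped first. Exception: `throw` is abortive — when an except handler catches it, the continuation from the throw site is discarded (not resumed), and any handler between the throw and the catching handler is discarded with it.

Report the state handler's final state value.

Evaluation trace:
get @ H2 ⇒ 4
put(4) @ H2 ⇒ s:=4
H0 returns -1
H1 returns (-1, ())
H2 returns ((-1, ()), 4)
= ((-1, ()), 4)

Answer: 4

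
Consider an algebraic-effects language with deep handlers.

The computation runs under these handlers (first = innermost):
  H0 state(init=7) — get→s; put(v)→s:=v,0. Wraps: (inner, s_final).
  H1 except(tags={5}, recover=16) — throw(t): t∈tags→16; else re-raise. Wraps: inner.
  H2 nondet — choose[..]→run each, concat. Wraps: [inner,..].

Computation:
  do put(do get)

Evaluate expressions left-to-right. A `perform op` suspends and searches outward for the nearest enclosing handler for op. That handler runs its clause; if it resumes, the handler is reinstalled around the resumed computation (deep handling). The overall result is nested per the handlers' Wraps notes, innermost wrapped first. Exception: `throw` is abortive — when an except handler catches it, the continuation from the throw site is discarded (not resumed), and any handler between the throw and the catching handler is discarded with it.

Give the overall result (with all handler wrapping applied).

Working:
get @ H0 ⇒ 7
put(7) @ H0 ⇒ s:=7
H0 returns (0, 7)
H1 returns (0, 7)
H2 returns [(0, 7)]
= [(0, 7)]

Answer: [(0, 7)]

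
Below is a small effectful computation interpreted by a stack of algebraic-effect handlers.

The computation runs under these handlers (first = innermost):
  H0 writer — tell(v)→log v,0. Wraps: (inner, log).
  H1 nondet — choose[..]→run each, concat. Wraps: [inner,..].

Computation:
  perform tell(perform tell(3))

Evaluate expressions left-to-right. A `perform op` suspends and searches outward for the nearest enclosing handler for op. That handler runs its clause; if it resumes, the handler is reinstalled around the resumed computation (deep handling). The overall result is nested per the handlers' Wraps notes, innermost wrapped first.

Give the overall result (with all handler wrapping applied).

Answer: [(0, (3, 0))]

Working:
tell(3) @ H0 ⇒ log+=3
tell(0) @ H0 ⇒ log+=0
H0 returns (0, (3, 0))
H1 returns [(0, (3, 0))]
= [(0, (3, 0))]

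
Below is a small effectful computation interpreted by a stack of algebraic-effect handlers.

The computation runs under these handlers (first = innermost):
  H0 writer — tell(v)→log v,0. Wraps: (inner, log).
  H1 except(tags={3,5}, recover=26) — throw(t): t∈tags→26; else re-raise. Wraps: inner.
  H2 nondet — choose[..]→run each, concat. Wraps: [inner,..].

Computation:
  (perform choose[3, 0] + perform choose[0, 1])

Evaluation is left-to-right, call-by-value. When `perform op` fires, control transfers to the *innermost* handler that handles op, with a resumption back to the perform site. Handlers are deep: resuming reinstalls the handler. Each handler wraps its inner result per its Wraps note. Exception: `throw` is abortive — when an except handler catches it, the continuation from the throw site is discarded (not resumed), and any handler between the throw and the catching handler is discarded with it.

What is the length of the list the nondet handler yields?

Answer: 4

Step-by-step:
choose[3, 0] @ H2
  branch[0] choose=3:
    choose[0, 1] @ H2
      branch[0] choose=0:
        H0 returns (3, ())
        H1 returns (3, ())
        H2 returns [(3, ())]
      branch[1] choose=1:
        H0 returns (4, ())
        H1 returns (4, ())
        H2 returns [(4, ())]
  branch[1] choose=0:
    choose[0, 1] @ H2
      branch[0] choose=0:
        H0 returns (0, ())
        H1 returns (0, ())
        H2 returns [(0, ())]
      branch[1] choose=1:
        H0 returns (1, ())
        H1 returns (1, ())
        H2 returns [(1, ())]
= [(3, ()), (4, ()), (0, ()), (1, ())]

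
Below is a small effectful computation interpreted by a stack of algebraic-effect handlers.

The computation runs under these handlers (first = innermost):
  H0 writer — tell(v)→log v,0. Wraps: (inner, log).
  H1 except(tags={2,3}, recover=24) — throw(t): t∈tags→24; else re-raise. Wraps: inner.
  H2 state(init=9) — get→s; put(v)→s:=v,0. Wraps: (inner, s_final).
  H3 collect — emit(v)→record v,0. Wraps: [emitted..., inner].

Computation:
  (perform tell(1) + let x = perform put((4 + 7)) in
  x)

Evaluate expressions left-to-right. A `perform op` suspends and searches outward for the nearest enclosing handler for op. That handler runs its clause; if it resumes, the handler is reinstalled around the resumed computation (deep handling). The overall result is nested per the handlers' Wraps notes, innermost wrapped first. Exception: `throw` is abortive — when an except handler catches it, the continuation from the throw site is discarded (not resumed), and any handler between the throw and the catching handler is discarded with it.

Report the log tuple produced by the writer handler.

Answer: (1)

Evaluation trace:
tell(1) @ H0 ⇒ log+=1
put(11) @ H2 ⇒ s:=11
H0 returns (0, (1))
H1 returns (0, (1))
H2 returns ((0, (1)), 11)
H3 returns [((0, (1)), 11)]
= [((0, (1)), 11)]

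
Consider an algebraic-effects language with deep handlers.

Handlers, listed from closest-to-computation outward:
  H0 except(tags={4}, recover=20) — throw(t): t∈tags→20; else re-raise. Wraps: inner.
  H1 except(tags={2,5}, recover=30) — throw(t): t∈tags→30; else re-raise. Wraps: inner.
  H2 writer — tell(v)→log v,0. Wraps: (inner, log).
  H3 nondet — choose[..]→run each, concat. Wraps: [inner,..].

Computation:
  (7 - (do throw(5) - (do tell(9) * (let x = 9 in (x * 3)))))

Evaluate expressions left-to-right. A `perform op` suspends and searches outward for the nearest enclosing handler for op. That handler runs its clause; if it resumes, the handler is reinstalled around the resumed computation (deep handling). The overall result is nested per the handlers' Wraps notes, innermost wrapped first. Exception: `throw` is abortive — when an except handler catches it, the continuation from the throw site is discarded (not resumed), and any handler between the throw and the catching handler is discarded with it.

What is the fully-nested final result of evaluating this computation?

Answer: [(30, ())]

Working:
throw(5) @ H0 re-raised
throw(5) @ H1 caught ⇒ 30
H2 returns (30, ())
H3 returns [(30, ())]
= [(30, ())]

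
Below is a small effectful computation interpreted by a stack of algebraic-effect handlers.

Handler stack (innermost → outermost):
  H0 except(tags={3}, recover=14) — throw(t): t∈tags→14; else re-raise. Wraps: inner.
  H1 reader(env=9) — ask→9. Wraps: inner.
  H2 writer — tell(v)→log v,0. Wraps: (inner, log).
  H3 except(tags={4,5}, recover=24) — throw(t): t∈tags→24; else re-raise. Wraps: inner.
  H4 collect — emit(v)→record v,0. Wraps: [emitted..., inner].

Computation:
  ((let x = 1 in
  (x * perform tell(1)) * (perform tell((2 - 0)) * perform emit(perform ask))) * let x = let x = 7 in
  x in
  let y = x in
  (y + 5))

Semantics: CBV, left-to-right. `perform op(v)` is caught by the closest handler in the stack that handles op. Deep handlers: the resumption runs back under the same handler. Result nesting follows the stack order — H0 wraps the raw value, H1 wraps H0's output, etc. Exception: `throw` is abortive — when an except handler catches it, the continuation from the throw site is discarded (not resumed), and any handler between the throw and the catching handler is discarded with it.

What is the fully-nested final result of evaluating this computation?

Working:
tell(1) @ H2 ⇒ log+=1
tell(2) @ H2 ⇒ log+=2
ask @ H1 ⇒ 9
emit(9) @ H4 ⇒ out+=9
H0 returns 0
H1 returns 0
H2 returns (0, (1, 2))
H3 returns (0, (1, 2))
H4 returns [9, (0, (1, 2))]
= [9, (0, (1, 2))]

Answer: [9, (0, (1, 2))]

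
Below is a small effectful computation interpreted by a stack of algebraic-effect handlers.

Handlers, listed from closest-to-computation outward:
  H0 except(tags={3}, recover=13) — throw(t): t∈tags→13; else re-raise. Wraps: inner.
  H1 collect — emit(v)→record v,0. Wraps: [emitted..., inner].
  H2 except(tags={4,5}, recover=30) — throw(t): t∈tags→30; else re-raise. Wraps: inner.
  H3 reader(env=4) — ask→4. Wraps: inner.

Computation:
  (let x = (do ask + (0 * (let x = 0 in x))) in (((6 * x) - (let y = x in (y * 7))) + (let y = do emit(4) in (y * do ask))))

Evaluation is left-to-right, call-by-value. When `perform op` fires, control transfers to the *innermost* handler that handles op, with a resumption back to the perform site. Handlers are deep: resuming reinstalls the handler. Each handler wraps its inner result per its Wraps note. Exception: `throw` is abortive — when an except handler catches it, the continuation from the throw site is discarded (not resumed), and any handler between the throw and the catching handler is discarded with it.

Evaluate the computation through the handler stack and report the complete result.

Answer: [4, -4]

Working:
ask @ H3 ⇒ 4
emit(4) @ H1 ⇒ out+=4
ask @ H3 ⇒ 4
H0 returns -4
H1 returns [4, -4]
H2 returns [4, -4]
H3 returns [4, -4]
= [4, -4]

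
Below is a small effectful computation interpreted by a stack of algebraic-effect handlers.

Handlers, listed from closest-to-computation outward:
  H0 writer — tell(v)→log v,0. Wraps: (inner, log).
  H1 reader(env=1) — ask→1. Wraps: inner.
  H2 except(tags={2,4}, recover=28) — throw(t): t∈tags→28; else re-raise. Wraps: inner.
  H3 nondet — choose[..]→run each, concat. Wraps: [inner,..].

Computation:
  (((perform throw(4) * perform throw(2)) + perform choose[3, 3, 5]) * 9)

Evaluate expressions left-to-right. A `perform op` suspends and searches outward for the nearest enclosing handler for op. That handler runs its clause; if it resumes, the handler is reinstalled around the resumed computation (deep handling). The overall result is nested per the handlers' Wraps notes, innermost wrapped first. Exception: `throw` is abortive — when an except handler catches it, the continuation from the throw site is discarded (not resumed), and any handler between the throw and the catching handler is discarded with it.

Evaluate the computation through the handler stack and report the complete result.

Step-by-step:
throw(4) @ H2 caught ⇒ 28
H3 returns [28]
= [28]

Answer: [28]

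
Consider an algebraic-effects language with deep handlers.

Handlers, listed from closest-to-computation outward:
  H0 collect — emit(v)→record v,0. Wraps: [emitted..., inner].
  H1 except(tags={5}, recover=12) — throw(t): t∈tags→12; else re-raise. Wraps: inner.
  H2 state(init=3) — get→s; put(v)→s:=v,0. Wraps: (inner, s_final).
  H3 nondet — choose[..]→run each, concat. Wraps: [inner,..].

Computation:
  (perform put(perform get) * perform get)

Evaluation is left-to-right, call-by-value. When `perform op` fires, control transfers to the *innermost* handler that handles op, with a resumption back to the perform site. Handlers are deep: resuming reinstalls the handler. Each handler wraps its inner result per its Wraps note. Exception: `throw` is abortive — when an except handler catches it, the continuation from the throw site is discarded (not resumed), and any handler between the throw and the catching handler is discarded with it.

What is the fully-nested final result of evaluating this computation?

Answer: [([0], 3)]

Step-by-step:
get @ H2 ⇒ 3
put(3) @ H2 ⇒ s:=3
get @ H2 ⇒ 3
H0 returns [0]
H1 returns [0]
H2 returns ([0], 3)
H3 returns [([0], 3)]
= [([0], 3)]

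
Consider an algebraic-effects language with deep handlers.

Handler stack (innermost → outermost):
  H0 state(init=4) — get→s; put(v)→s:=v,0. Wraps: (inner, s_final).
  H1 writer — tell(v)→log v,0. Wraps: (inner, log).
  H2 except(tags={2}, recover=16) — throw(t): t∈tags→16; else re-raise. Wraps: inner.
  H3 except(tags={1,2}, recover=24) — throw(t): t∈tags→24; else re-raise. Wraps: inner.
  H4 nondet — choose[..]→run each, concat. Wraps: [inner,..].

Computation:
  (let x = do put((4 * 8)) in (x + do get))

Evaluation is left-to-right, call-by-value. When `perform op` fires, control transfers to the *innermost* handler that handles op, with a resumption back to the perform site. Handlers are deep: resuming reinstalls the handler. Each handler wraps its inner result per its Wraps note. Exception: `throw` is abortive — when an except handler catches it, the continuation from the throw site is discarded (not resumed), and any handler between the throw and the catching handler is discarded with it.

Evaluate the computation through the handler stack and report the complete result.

Working:
put(32) @ H0 ⇒ s:=32
get @ H0 ⇒ 32
H0 returns (32, 32)
H1 returns ((32, 32), ())
H2 returns ((32, 32), ())
H3 returns ((32, 32), ())
H4 returns [((32, 32), ())]
= [((32, 32), ())]

Answer: [((32, 32), ())]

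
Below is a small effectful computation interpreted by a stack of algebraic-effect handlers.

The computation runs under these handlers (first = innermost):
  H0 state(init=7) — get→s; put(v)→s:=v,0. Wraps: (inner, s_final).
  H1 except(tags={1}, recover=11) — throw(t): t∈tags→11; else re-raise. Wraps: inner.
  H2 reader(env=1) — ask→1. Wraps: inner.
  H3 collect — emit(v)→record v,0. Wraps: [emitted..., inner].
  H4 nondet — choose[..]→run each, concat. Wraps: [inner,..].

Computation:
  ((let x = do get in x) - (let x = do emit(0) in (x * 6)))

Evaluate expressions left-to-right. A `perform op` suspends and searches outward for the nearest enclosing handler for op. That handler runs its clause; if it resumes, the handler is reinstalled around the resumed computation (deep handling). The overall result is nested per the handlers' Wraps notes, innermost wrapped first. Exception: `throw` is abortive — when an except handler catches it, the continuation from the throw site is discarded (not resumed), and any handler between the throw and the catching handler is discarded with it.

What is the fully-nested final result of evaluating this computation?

Answer: [[0, (7, 7)]]

Working:
get @ H0 ⇒ 7
emit(0) @ H3 ⇒ out+=0
H0 returns (7, 7)
H1 returns (7, 7)
H2 returns (7, 7)
H3 returns [0, (7, 7)]
H4 returns [[0, (7, 7)]]
= [[0, (7, 7)]]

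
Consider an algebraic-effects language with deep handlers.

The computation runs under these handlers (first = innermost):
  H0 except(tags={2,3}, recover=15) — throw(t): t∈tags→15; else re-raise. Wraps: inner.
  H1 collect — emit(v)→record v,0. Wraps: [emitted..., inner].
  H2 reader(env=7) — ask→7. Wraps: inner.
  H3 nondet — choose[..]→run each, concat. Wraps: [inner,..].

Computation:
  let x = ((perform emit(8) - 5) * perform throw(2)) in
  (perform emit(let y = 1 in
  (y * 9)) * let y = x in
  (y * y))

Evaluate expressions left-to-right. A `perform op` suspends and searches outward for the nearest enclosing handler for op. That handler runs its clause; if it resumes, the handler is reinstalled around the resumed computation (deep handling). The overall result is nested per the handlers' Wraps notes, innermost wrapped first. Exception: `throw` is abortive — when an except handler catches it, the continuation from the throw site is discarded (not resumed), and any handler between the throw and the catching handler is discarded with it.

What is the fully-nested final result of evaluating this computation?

Answer: [[8, 15]]

Step-by-step:
emit(8) @ H1 ⇒ out+=8
throw(2) @ H0 caught ⇒ 15
H1 returns [8, 15]
H2 returns [8, 15]
H3 returns [[8, 15]]
= [[8, 15]]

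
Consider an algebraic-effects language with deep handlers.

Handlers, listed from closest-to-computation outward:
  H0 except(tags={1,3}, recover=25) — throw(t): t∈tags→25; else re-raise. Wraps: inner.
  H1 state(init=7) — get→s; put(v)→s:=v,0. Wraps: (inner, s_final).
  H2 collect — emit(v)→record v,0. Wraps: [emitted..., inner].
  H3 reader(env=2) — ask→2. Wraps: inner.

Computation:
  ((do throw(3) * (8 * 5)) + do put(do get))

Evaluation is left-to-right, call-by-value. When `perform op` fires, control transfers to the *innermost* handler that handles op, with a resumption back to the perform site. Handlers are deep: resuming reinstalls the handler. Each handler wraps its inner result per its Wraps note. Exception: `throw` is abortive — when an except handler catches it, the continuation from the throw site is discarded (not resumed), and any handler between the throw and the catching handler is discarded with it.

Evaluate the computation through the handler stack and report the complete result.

Step-by-step:
throw(3) @ H0 caught ⇒ 25
H1 returns (25, 7)
H2 returns [(25, 7)]
H3 returns [(25, 7)]
= [(25, 7)]

Answer: [(25, 7)]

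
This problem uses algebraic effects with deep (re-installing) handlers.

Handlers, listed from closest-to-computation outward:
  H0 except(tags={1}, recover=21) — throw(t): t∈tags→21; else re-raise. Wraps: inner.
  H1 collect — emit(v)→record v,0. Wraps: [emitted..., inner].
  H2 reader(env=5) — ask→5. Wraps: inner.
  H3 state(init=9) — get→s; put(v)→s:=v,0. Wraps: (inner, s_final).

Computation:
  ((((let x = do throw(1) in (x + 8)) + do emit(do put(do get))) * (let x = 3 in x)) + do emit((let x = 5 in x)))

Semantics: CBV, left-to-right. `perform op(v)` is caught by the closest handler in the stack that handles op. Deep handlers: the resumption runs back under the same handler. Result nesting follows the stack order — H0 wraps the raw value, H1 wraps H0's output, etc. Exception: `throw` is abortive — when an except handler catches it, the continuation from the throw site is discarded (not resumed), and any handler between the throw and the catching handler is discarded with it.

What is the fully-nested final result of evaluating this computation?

Answer: ([21], 9)

Step-by-step:
throw(1) @ H0 caught ⇒ 21
H1 returns [21]
H2 returns [21]
H3 returns ([21], 9)
= ([21], 9)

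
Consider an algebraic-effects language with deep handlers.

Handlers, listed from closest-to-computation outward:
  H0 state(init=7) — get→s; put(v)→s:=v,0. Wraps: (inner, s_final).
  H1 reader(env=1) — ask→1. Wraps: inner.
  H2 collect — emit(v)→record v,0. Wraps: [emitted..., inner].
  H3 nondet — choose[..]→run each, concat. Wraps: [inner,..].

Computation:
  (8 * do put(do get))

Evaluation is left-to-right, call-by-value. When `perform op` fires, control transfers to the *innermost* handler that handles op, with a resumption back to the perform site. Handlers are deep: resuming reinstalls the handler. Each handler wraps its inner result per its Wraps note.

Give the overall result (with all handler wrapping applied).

Working:
get @ H0 ⇒ 7
put(7) @ H0 ⇒ s:=7
H0 returns (0, 7)
H1 returns (0, 7)
H2 returns [(0, 7)]
H3 returns [[(0, 7)]]
= [[(0, 7)]]

Answer: [[(0, 7)]]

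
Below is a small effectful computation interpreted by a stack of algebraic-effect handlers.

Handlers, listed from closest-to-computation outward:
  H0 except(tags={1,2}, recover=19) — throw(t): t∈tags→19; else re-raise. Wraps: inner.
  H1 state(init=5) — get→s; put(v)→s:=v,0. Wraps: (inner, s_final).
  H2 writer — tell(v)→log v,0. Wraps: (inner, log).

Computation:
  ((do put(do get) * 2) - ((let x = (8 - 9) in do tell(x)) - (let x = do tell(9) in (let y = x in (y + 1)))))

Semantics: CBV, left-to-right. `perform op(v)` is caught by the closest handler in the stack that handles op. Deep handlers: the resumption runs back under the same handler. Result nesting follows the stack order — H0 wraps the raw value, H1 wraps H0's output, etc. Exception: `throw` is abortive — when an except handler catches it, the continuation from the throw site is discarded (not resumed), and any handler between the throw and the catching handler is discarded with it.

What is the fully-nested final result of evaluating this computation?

Answer: ((1, 5), (-1, 9))

Step-by-step:
get @ H1 ⇒ 5
put(5) @ H1 ⇒ s:=5
tell(-1) @ H2 ⇒ log+=-1
tell(9) @ H2 ⇒ log+=9
H0 returns 1
H1 returns (1, 5)
H2 returns ((1, 5), (-1, 9))
= ((1, 5), (-1, 9))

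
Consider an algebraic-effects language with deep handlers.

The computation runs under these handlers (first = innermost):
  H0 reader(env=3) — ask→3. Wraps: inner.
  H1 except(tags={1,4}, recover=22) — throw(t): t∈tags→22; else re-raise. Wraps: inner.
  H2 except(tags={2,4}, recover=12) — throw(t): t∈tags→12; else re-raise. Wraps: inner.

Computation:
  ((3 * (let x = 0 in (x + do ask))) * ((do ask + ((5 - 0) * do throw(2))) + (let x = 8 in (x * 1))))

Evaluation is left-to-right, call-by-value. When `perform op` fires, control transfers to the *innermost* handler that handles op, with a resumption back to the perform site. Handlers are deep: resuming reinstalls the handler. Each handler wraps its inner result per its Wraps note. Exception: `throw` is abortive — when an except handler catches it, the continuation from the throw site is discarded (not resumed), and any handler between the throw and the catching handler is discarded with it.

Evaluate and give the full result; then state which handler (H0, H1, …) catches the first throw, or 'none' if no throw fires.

Answer: 12 ; first throw caught by: H2

Working:
ask @ H0 ⇒ 3
ask @ H0 ⇒ 3
throw(2) @ H1 re-raised
throw(2) @ H2 caught ⇒ 12
= 12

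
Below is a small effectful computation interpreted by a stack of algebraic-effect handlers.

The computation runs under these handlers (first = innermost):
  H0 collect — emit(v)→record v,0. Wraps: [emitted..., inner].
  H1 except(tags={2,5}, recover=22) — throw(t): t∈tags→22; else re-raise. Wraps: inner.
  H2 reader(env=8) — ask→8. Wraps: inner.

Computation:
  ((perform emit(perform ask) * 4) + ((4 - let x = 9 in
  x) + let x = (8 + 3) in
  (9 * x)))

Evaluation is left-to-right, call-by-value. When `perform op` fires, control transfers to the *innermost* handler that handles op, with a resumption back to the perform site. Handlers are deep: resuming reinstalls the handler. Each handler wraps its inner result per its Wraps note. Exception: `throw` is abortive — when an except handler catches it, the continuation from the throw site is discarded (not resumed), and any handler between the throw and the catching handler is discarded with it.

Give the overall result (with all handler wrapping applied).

Working:
ask @ H2 ⇒ 8
emit(8) @ H0 ⇒ out+=8
H0 returns [8, 94]
H1 returns [8, 94]
H2 returns [8, 94]
= [8, 94]

Answer: [8, 94]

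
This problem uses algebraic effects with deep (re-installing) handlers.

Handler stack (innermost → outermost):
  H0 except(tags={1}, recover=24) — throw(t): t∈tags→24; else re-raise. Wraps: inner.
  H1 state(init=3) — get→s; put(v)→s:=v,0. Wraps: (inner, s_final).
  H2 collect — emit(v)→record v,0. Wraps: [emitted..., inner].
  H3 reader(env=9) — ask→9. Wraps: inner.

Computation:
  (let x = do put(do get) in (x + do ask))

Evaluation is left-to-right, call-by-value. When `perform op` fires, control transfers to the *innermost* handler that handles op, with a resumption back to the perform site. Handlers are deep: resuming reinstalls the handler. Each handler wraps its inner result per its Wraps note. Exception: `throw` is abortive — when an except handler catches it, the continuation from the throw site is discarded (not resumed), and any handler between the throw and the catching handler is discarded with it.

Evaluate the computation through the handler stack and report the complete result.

Working:
get @ H1 ⇒ 3
put(3) @ H1 ⇒ s:=3
ask @ H3 ⇒ 9
H0 returns 9
H1 returns (9, 3)
H2 returns [(9, 3)]
H3 returns [(9, 3)]
= [(9, 3)]

Answer: [(9, 3)]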